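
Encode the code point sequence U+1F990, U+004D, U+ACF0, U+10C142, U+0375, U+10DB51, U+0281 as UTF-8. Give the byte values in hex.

F0 9F A6 90 4D EA B3 B0 F4 8C 85 82 CD B5 F4 8D AD 91 CA 81

U+1F990: 4-byte form → F0 9F A6 90.
U+004D: 1-byte form → 4D.
U+ACF0: 3-byte form → EA B3 B0.
U+10C142: 4-byte form → F4 8C 85 82.
U+0375: 2-byte form → CD B5.
U+10DB51: 4-byte form → F4 8D AD 91.
U+0281: 2-byte form → CA 81.
Concatenated (20 bytes): F0 9F A6 90 4D EA B3 B0 F4 8C 85 82 CD B5 F4 8D AD 91 CA 81.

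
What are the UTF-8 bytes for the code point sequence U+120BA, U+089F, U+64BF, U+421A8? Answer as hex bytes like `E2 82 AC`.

F0 92 82 BA E0 A2 9F E6 92 BF F1 82 86 A8

U+120BA: 4-byte form → F0 92 82 BA.
U+089F: 3-byte form → E0 A2 9F.
U+64BF: 3-byte form → E6 92 BF.
U+421A8: 4-byte form → F1 82 86 A8.
Concatenated (14 bytes): F0 92 82 BA E0 A2 9F E6 92 BF F1 82 86 A8.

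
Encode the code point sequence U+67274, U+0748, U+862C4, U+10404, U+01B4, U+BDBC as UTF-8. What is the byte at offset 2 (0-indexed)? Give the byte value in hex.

U+67274 → 4-byte form F1 A7 89 B4 at offsets 0–3.
Offset 2 falls in char 1's range; it's byte 3 of F1 A7 89 B4 = 0x89.

0x89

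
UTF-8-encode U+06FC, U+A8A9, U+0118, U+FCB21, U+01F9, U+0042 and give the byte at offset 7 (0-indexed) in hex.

0xF3

U+06FC → 2-byte form DB BC at offsets 0–1.
U+A8A9 → 3-byte form EA A2 A9 at offsets 2–4.
U+0118 → 2-byte form C4 98 at offsets 5–6.
U+FCB21 → 4-byte form F3 BC AC A1 at offsets 7–10.
Offset 7 falls in char 4's range; it's byte 1 of F3 BC AC A1 = 0xF3.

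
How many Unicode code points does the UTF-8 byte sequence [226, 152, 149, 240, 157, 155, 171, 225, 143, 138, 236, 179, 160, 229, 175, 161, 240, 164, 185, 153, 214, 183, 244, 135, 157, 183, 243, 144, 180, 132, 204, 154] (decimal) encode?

Byte at offset 0: 0xE2 = 11100010 → 3-byte char (#1). Advance 3.
Byte at offset 3: 0xF0 = 11110000 → 4-byte char (#2). Advance 4.
Byte at offset 7: 0xE1 = 11100001 → 3-byte char (#3). Advance 3.
Byte at offset 10: 0xEC = 11101100 → 3-byte char (#4). Advance 3.
Byte at offset 13: 0xE5 = 11100101 → 3-byte char (#5). Advance 3.
Byte at offset 16: 0xF0 = 11110000 → 4-byte char (#6). Advance 4.
Byte at offset 20: 0xD6 = 11010110 → 2-byte char (#7). Advance 2.
Byte at offset 22: 0xF4 = 11110100 → 4-byte char (#8). Advance 4.
Byte at offset 26: 0xF3 = 11110011 → 4-byte char (#9). Advance 4.
Byte at offset 30: 0xCC = 11001100 → 2-byte char (#10). Advance 2.
Reached end at offset 32 after 10 code points.

10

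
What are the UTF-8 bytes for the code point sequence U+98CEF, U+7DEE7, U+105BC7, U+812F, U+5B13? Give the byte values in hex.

F2 98 B3 AF F1 BD BB A7 F4 85 AF 87 E8 84 AF E5 AC 93

U+98CEF: 4-byte form → F2 98 B3 AF.
U+7DEE7: 4-byte form → F1 BD BB A7.
U+105BC7: 4-byte form → F4 85 AF 87.
U+812F: 3-byte form → E8 84 AF.
U+5B13: 3-byte form → E5 AC 93.
Concatenated (18 bytes): F2 98 B3 AF F1 BD BB A7 F4 85 AF 87 E8 84 AF E5 AC 93.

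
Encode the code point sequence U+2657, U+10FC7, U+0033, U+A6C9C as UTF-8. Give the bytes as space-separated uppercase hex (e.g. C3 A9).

E2 99 97 F0 90 BF 87 33 F2 A6 B2 9C

U+2657: 3-byte form → E2 99 97.
U+10FC7: 4-byte form → F0 90 BF 87.
U+0033: 1-byte form → 33.
U+A6C9C: 4-byte form → F2 A6 B2 9C.
Concatenated (12 bytes): E2 99 97 F0 90 BF 87 33 F2 A6 B2 9C.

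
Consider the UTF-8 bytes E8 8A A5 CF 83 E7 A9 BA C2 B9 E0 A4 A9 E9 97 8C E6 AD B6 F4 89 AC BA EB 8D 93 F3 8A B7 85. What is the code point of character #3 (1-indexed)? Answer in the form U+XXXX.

Offset 0: leading byte 0xE8 = 11101000 → 3-byte char #1 = E8 8A A5.
Offset 3: leading byte 0xCF = 11001111 → 2-byte char #2 = CF 83.
Offset 5: leading byte 0xE7 = 11100111 → 3-byte char #3 = E7 A9 BA.
Leading byte 0xE7 = 11100111 matches 1110xxxx → 3-byte sequence.
Byte 1: 0xE7 = 11100111, payload 0111 (4 bits).
Byte 2: 0xA9 = 10101001 (10xxxxxx ✓), payload 101001.
Byte 3: 0xBA = 10111010 (10xxxxxx ✓), payload 111010.
Concatenate: 0111101001111010 = 0x7A7A (16 bits → U+7A7A).

U+7A7A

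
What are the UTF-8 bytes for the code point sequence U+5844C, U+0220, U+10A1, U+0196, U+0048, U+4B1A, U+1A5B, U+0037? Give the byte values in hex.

U+5844C: 4-byte form → F1 98 91 8C.
U+0220: 2-byte form → C8 A0.
U+10A1: 3-byte form → E1 82 A1.
U+0196: 2-byte form → C6 96.
U+0048: 1-byte form → 48.
U+4B1A: 3-byte form → E4 AC 9A.
U+1A5B: 3-byte form → E1 A9 9B.
U+0037: 1-byte form → 37.
Concatenated (19 bytes): F1 98 91 8C C8 A0 E1 82 A1 C6 96 48 E4 AC 9A E1 A9 9B 37.

F1 98 91 8C C8 A0 E1 82 A1 C6 96 48 E4 AC 9A E1 A9 9B 37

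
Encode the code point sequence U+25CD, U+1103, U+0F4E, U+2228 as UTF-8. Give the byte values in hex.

E2 97 8D E1 84 83 E0 BD 8E E2 88 A8

U+25CD: 3-byte form → E2 97 8D.
U+1103: 3-byte form → E1 84 83.
U+0F4E: 3-byte form → E0 BD 8E.
U+2228: 3-byte form → E2 88 A8.
Concatenated (12 bytes): E2 97 8D E1 84 83 E0 BD 8E E2 88 A8.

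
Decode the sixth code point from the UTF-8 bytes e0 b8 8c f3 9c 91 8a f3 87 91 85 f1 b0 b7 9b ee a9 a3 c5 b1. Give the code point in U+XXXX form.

Offset 0: leading byte 0xE0 = 11100000 → 3-byte char #1 = E0 B8 8C.
Offset 3: leading byte 0xF3 = 11110011 → 4-byte char #2 = F3 9C 91 8A.
Offset 7: leading byte 0xF3 = 11110011 → 4-byte char #3 = F3 87 91 85.
Offset 11: leading byte 0xF1 = 11110001 → 4-byte char #4 = F1 B0 B7 9B.
Offset 15: leading byte 0xEE = 11101110 → 3-byte char #5 = EE A9 A3.
Offset 18: leading byte 0xC5 = 11000101 → 2-byte char #6 = C5 B1.
Leading byte 0xC5 = 11000101 matches 110xxxxx → 2-byte sequence.
Byte 1: 0xC5 = 11000101, payload 00101 (5 bits).
Byte 2: 0xB1 = 10110001 (10xxxxxx ✓), payload 110001.
Concatenate: 00101110001 = 0x171 (11 bits → U+0171).

U+0171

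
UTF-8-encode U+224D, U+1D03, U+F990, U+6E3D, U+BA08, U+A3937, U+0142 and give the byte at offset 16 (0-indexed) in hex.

U+224D → 3-byte form E2 89 8D at offsets 0–2.
U+1D03 → 3-byte form E1 B4 83 at offsets 3–5.
U+F990 → 3-byte form EF A6 90 at offsets 6–8.
U+6E3D → 3-byte form E6 B8 BD at offsets 9–11.
U+BA08 → 3-byte form EB A8 88 at offsets 12–14.
U+A3937 → 4-byte form F2 A3 A4 B7 at offsets 15–18.
Offset 16 falls in char 6's range; it's byte 2 of F2 A3 A4 B7 = 0xA3.

0xA3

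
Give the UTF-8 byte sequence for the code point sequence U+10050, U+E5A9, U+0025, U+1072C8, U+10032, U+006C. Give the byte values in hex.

U+10050: 4-byte form → F0 90 81 90.
U+E5A9: 3-byte form → EE 96 A9.
U+0025: 1-byte form → 25.
U+1072C8: 4-byte form → F4 87 8B 88.
U+10032: 4-byte form → F0 90 80 B2.
U+006C: 1-byte form → 6C.
Concatenated (17 bytes): F0 90 81 90 EE 96 A9 25 F4 87 8B 88 F0 90 80 B2 6C.

F0 90 81 90 EE 96 A9 25 F4 87 8B 88 F0 90 80 B2 6C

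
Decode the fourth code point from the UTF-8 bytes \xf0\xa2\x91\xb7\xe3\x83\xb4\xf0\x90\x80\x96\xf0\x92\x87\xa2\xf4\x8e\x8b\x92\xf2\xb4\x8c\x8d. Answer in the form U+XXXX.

Offset 0: leading byte 0xF0 = 11110000 → 4-byte char #1 = F0 A2 91 B7.
Offset 4: leading byte 0xE3 = 11100011 → 3-byte char #2 = E3 83 B4.
Offset 7: leading byte 0xF0 = 11110000 → 4-byte char #3 = F0 90 80 96.
Offset 11: leading byte 0xF0 = 11110000 → 4-byte char #4 = F0 92 87 A2.
Leading byte 0xF0 = 11110000 matches 11110xxx → 4-byte sequence.
Byte 1: 0xF0 = 11110000, payload 000 (3 bits).
Byte 2: 0x92 = 10010010 (10xxxxxx ✓), payload 010010.
Byte 3: 0x87 = 10000111 (10xxxxxx ✓), payload 000111.
Byte 4: 0xA2 = 10100010 (10xxxxxx ✓), payload 100010.
Concatenate: 000010010000111100010 = 0x121E2 (21 bits → U+121E2).

U+121E2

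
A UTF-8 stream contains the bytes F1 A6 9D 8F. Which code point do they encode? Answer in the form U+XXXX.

U+6674F

Leading byte 0xF1 = 11110001 matches 11110xxx → 4-byte sequence.
Byte 1: 0xF1 = 11110001, payload 001 (3 bits).
Byte 2: 0xA6 = 10100110 (10xxxxxx ✓), payload 100110.
Byte 3: 0x9D = 10011101 (10xxxxxx ✓), payload 011101.
Byte 4: 0x8F = 10001111 (10xxxxxx ✓), payload 001111.
Concatenate: 001100110011101001111 = 0x6674F (21 bits → U+6674F).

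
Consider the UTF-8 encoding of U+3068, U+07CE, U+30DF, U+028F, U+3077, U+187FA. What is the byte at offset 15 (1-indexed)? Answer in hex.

0x98

1-indexed offset 15 is 0-indexed offset 14.
U+3068 → 3-byte form E3 81 A8 at offsets 0–2.
U+07CE → 2-byte form DF 8E at offsets 3–4.
U+30DF → 3-byte form E3 83 9F at offsets 5–7.
U+028F → 2-byte form CA 8F at offsets 8–9.
U+3077 → 3-byte form E3 81 B7 at offsets 10–12.
U+187FA → 4-byte form F0 98 9F BA at offsets 13–16.
Offset 14 falls in char 6's range; it's byte 2 of F0 98 9F BA = 0x98.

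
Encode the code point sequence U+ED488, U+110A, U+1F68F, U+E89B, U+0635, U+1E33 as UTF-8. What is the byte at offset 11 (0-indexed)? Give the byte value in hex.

U+ED488 → 4-byte form F3 AD 92 88 at offsets 0–3.
U+110A → 3-byte form E1 84 8A at offsets 4–6.
U+1F68F → 4-byte form F0 9F 9A 8F at offsets 7–10.
U+E89B → 3-byte form EE A2 9B at offsets 11–13.
Offset 11 falls in char 4's range; it's byte 1 of EE A2 9B = 0xEE.

0xEE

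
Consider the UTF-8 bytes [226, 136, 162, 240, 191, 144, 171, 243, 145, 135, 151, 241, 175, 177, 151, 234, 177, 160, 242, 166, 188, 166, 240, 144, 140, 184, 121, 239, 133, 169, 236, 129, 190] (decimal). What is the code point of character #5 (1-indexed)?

Offset 0: leading byte 0xE2 = 11100010 → 3-byte char #1 = E2 88 A2.
Offset 3: leading byte 0xF0 = 11110000 → 4-byte char #2 = F0 BF 90 AB.
Offset 7: leading byte 0xF3 = 11110011 → 4-byte char #3 = F3 91 87 97.
Offset 11: leading byte 0xF1 = 11110001 → 4-byte char #4 = F1 AF B1 97.
Offset 15: leading byte 0xEA = 11101010 → 3-byte char #5 = EA B1 A0.
Leading byte 0xEA = 11101010 matches 1110xxxx → 3-byte sequence.
Byte 1: 0xEA = 11101010, payload 1010 (4 bits).
Byte 2: 0xB1 = 10110001 (10xxxxxx ✓), payload 110001.
Byte 3: 0xA0 = 10100000 (10xxxxxx ✓), payload 100000.
Concatenate: 1010110001100000 = 0xAC60 (16 bits → U+AC60).

U+AC60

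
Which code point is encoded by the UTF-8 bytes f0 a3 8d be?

U+2337E

Leading byte 0xF0 = 11110000 matches 11110xxx → 4-byte sequence.
Byte 1: 0xF0 = 11110000, payload 000 (3 bits).
Byte 2: 0xA3 = 10100011 (10xxxxxx ✓), payload 100011.
Byte 3: 0x8D = 10001101 (10xxxxxx ✓), payload 001101.
Byte 4: 0xBE = 10111110 (10xxxxxx ✓), payload 111110.
Concatenate: 000100011001101111110 = 0x2337E (21 bits → U+2337E).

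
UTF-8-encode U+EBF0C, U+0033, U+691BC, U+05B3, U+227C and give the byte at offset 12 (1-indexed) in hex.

0xE2

1-indexed offset 12 is 0-indexed offset 11.
U+EBF0C → 4-byte form F3 AB BC 8C at offsets 0–3.
U+0033 → 1-byte form 33 at offsets 4–4.
U+691BC → 4-byte form F1 A9 86 BC at offsets 5–8.
U+05B3 → 2-byte form D6 B3 at offsets 9–10.
U+227C → 3-byte form E2 89 BC at offsets 11–13.
Offset 11 falls in char 5's range; it's byte 1 of E2 89 BC = 0xE2.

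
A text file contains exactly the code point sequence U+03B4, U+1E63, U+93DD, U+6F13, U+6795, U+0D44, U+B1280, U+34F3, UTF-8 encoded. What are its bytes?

CE B4 E1 B9 A3 E9 8F 9D E6 BC 93 E6 9E 95 E0 B5 84 F2 B1 8A 80 E3 93 B3

U+03B4: 2-byte form → CE B4.
U+1E63: 3-byte form → E1 B9 A3.
U+93DD: 3-byte form → E9 8F 9D.
U+6F13: 3-byte form → E6 BC 93.
U+6795: 3-byte form → E6 9E 95.
U+0D44: 3-byte form → E0 B5 84.
U+B1280: 4-byte form → F2 B1 8A 80.
U+34F3: 3-byte form → E3 93 B3.
Concatenated (24 bytes): CE B4 E1 B9 A3 E9 8F 9D E6 BC 93 E6 9E 95 E0 B5 84 F2 B1 8A 80 E3 93 B3.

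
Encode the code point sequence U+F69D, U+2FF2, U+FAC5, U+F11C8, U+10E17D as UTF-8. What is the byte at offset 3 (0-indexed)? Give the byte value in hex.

U+F69D → 3-byte form EF 9A 9D at offsets 0–2.
U+2FF2 → 3-byte form E2 BF B2 at offsets 3–5.
Offset 3 falls in char 2's range; it's byte 1 of E2 BF B2 = 0xE2.

0xE2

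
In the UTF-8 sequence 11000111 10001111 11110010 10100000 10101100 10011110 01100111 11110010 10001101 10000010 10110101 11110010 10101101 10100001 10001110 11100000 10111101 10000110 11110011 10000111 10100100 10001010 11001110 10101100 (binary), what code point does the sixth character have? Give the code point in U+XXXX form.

U+0F46

Offset 0: leading byte 0xC7 = 11000111 → 2-byte char #1 = C7 8F.
Offset 2: leading byte 0xF2 = 11110010 → 4-byte char #2 = F2 A0 AC 9E.
Offset 6: leading byte 0x67 = 01100111 → 1-byte char #3 = 67.
Offset 7: leading byte 0xF2 = 11110010 → 4-byte char #4 = F2 8D 82 B5.
Offset 11: leading byte 0xF2 = 11110010 → 4-byte char #5 = F2 AD A1 8E.
Offset 15: leading byte 0xE0 = 11100000 → 3-byte char #6 = E0 BD 86.
Leading byte 0xE0 = 11100000 matches 1110xxxx → 3-byte sequence.
Byte 1: 0xE0 = 11100000, payload 0000 (4 bits).
Byte 2: 0xBD = 10111101 (10xxxxxx ✓), payload 111101.
Byte 3: 0x86 = 10000110 (10xxxxxx ✓), payload 000110.
Concatenate: 0000111101000110 = 0xF46 (16 bits → U+0F46).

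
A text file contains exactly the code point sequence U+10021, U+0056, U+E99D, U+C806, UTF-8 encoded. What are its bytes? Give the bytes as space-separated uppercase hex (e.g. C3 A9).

F0 90 80 A1 56 EE A6 9D EC A0 86

U+10021: 4-byte form → F0 90 80 A1.
U+0056: 1-byte form → 56.
U+E99D: 3-byte form → EE A6 9D.
U+C806: 3-byte form → EC A0 86.
Concatenated (11 bytes): F0 90 80 A1 56 EE A6 9D EC A0 86.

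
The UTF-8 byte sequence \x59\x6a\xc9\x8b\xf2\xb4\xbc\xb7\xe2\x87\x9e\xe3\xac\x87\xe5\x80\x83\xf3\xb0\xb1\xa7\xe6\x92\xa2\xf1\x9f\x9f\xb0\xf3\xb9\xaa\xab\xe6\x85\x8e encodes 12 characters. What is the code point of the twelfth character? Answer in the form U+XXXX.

U+614E

Offset 0: leading byte 0x59 = 01011001 → 1-byte char #1 = 59.
Offset 1: leading byte 0x6A = 01101010 → 1-byte char #2 = 6A.
Offset 2: leading byte 0xC9 = 11001001 → 2-byte char #3 = C9 8B.
Offset 4: leading byte 0xF2 = 11110010 → 4-byte char #4 = F2 B4 BC B7.
Offset 8: leading byte 0xE2 = 11100010 → 3-byte char #5 = E2 87 9E.
Offset 11: leading byte 0xE3 = 11100011 → 3-byte char #6 = E3 AC 87.
Offset 14: leading byte 0xE5 = 11100101 → 3-byte char #7 = E5 80 83.
Offset 17: leading byte 0xF3 = 11110011 → 4-byte char #8 = F3 B0 B1 A7.
Offset 21: leading byte 0xE6 = 11100110 → 3-byte char #9 = E6 92 A2.
Offset 24: leading byte 0xF1 = 11110001 → 4-byte char #10 = F1 9F 9F B0.
Offset 28: leading byte 0xF3 = 11110011 → 4-byte char #11 = F3 B9 AA AB.
Offset 32: leading byte 0xE6 = 11100110 → 3-byte char #12 = E6 85 8E.
Leading byte 0xE6 = 11100110 matches 1110xxxx → 3-byte sequence.
Byte 1: 0xE6 = 11100110, payload 0110 (4 bits).
Byte 2: 0x85 = 10000101 (10xxxxxx ✓), payload 000101.
Byte 3: 0x8E = 10001110 (10xxxxxx ✓), payload 001110.
Concatenate: 0110000101001110 = 0x614E (16 bits → U+614E).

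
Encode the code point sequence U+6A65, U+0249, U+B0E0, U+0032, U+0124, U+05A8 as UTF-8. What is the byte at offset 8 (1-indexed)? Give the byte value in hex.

1-indexed offset 8 is 0-indexed offset 7.
U+6A65 → 3-byte form E6 A9 A5 at offsets 0–2.
U+0249 → 2-byte form C9 89 at offsets 3–4.
U+B0E0 → 3-byte form EB 83 A0 at offsets 5–7.
Offset 7 falls in char 3's range; it's byte 3 of EB 83 A0 = 0xA0.

0xA0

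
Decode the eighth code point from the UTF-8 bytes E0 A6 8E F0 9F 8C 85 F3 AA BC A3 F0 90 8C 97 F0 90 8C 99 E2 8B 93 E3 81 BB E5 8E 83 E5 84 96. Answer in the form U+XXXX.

Offset 0: leading byte 0xE0 = 11100000 → 3-byte char #1 = E0 A6 8E.
Offset 3: leading byte 0xF0 = 11110000 → 4-byte char #2 = F0 9F 8C 85.
Offset 7: leading byte 0xF3 = 11110011 → 4-byte char #3 = F3 AA BC A3.
Offset 11: leading byte 0xF0 = 11110000 → 4-byte char #4 = F0 90 8C 97.
Offset 15: leading byte 0xF0 = 11110000 → 4-byte char #5 = F0 90 8C 99.
Offset 19: leading byte 0xE2 = 11100010 → 3-byte char #6 = E2 8B 93.
Offset 22: leading byte 0xE3 = 11100011 → 3-byte char #7 = E3 81 BB.
Offset 25: leading byte 0xE5 = 11100101 → 3-byte char #8 = E5 8E 83.
Leading byte 0xE5 = 11100101 matches 1110xxxx → 3-byte sequence.
Byte 1: 0xE5 = 11100101, payload 0101 (4 bits).
Byte 2: 0x8E = 10001110 (10xxxxxx ✓), payload 001110.
Byte 3: 0x83 = 10000011 (10xxxxxx ✓), payload 000011.
Concatenate: 0101001110000011 = 0x5383 (16 bits → U+5383).

U+5383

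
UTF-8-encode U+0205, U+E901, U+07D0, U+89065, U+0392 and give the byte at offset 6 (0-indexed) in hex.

0x90

U+0205 → 2-byte form C8 85 at offsets 0–1.
U+E901 → 3-byte form EE A4 81 at offsets 2–4.
U+07D0 → 2-byte form DF 90 at offsets 5–6.
Offset 6 falls in char 3's range; it's byte 2 of DF 90 = 0x90.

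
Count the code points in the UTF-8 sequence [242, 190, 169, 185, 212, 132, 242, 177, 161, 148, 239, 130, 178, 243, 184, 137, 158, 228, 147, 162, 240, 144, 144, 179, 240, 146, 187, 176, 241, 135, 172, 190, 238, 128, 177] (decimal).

Byte at offset 0: 0xF2 = 11110010 → 4-byte char (#1). Advance 4.
Byte at offset 4: 0xD4 = 11010100 → 2-byte char (#2). Advance 2.
Byte at offset 6: 0xF2 = 11110010 → 4-byte char (#3). Advance 4.
Byte at offset 10: 0xEF = 11101111 → 3-byte char (#4). Advance 3.
Byte at offset 13: 0xF3 = 11110011 → 4-byte char (#5). Advance 4.
Byte at offset 17: 0xE4 = 11100100 → 3-byte char (#6). Advance 3.
Byte at offset 20: 0xF0 = 11110000 → 4-byte char (#7). Advance 4.
Byte at offset 24: 0xF0 = 11110000 → 4-byte char (#8). Advance 4.
Byte at offset 28: 0xF1 = 11110001 → 4-byte char (#9). Advance 4.
Byte at offset 32: 0xEE = 11101110 → 3-byte char (#10). Advance 3.
Reached end at offset 35 after 10 code points.

10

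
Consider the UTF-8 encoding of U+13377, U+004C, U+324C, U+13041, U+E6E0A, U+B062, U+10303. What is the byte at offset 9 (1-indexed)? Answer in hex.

0xF0

1-indexed offset 9 is 0-indexed offset 8.
U+13377 → 4-byte form F0 93 8D B7 at offsets 0–3.
U+004C → 1-byte form 4C at offsets 4–4.
U+324C → 3-byte form E3 89 8C at offsets 5–7.
U+13041 → 4-byte form F0 93 81 81 at offsets 8–11.
Offset 8 falls in char 4's range; it's byte 1 of F0 93 81 81 = 0xF0.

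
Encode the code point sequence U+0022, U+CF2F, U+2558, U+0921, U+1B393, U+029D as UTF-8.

U+0022: 1-byte form → 22.
U+CF2F: 3-byte form → EC BC AF.
U+2558: 3-byte form → E2 95 98.
U+0921: 3-byte form → E0 A4 A1.
U+1B393: 4-byte form → F0 9B 8E 93.
U+029D: 2-byte form → CA 9D.
Concatenated (16 bytes): 22 EC BC AF E2 95 98 E0 A4 A1 F0 9B 8E 93 CA 9D.

22 EC BC AF E2 95 98 E0 A4 A1 F0 9B 8E 93 CA 9D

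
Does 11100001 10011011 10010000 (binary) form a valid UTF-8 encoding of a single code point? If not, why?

valid

Leading byte 0xE1 = 11100001 → 3-byte form.
Continuation bytes 0x9B=10011011, 0x90=10010000 all match 10xxxxxx.
Decoded value 0x16D0 is ≥ 0x800 (shortest form) and not a surrogate.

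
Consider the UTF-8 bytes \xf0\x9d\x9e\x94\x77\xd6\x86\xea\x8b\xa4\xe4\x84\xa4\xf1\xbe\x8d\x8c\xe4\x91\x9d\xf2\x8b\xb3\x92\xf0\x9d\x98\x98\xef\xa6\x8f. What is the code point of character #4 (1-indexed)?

Offset 0: leading byte 0xF0 = 11110000 → 4-byte char #1 = F0 9D 9E 94.
Offset 4: leading byte 0x77 = 01110111 → 1-byte char #2 = 77.
Offset 5: leading byte 0xD6 = 11010110 → 2-byte char #3 = D6 86.
Offset 7: leading byte 0xEA = 11101010 → 3-byte char #4 = EA 8B A4.
Leading byte 0xEA = 11101010 matches 1110xxxx → 3-byte sequence.
Byte 1: 0xEA = 11101010, payload 1010 (4 bits).
Byte 2: 0x8B = 10001011 (10xxxxxx ✓), payload 001011.
Byte 3: 0xA4 = 10100100 (10xxxxxx ✓), payload 100100.
Concatenate: 1010001011100100 = 0xA2E4 (16 bits → U+A2E4).

U+A2E4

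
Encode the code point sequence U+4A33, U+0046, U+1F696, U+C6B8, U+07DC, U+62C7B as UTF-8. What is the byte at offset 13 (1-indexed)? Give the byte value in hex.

1-indexed offset 13 is 0-indexed offset 12.
U+4A33 → 3-byte form E4 A8 B3 at offsets 0–2.
U+0046 → 1-byte form 46 at offsets 3–3.
U+1F696 → 4-byte form F0 9F 9A 96 at offsets 4–7.
U+C6B8 → 3-byte form EC 9A B8 at offsets 8–10.
U+07DC → 2-byte form DF 9C at offsets 11–12.
Offset 12 falls in char 5's range; it's byte 2 of DF 9C = 0x9C.

0x9C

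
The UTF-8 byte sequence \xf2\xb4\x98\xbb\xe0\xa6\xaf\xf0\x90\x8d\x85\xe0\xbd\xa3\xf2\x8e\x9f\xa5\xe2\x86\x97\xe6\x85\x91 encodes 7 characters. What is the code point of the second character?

Offset 0: leading byte 0xF2 = 11110010 → 4-byte char #1 = F2 B4 98 BB.
Offset 4: leading byte 0xE0 = 11100000 → 3-byte char #2 = E0 A6 AF.
Leading byte 0xE0 = 11100000 matches 1110xxxx → 3-byte sequence.
Byte 1: 0xE0 = 11100000, payload 0000 (4 bits).
Byte 2: 0xA6 = 10100110 (10xxxxxx ✓), payload 100110.
Byte 3: 0xAF = 10101111 (10xxxxxx ✓), payload 101111.
Concatenate: 0000100110101111 = 0x9AF (16 bits → U+09AF).

U+09AF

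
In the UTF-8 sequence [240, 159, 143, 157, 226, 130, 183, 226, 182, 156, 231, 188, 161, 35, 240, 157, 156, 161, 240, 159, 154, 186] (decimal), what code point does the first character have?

U+1F3DD

Offset 0: leading byte 0xF0 = 11110000 → 4-byte char #1 = F0 9F 8F 9D.
Leading byte 0xF0 = 11110000 matches 11110xxx → 4-byte sequence.
Byte 1: 0xF0 = 11110000, payload 000 (3 bits).
Byte 2: 0x9F = 10011111 (10xxxxxx ✓), payload 011111.
Byte 3: 0x8F = 10001111 (10xxxxxx ✓), payload 001111.
Byte 4: 0x9D = 10011101 (10xxxxxx ✓), payload 011101.
Concatenate: 000011111001111011101 = 0x1F3DD (21 bits → U+1F3DD).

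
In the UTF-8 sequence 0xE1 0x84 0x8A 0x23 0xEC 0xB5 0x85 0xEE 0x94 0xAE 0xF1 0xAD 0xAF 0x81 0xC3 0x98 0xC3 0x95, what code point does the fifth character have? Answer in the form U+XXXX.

U+6DBC1

Offset 0: leading byte 0xE1 = 11100001 → 3-byte char #1 = E1 84 8A.
Offset 3: leading byte 0x23 = 00100011 → 1-byte char #2 = 23.
Offset 4: leading byte 0xEC = 11101100 → 3-byte char #3 = EC B5 85.
Offset 7: leading byte 0xEE = 11101110 → 3-byte char #4 = EE 94 AE.
Offset 10: leading byte 0xF1 = 11110001 → 4-byte char #5 = F1 AD AF 81.
Leading byte 0xF1 = 11110001 matches 11110xxx → 4-byte sequence.
Byte 1: 0xF1 = 11110001, payload 001 (3 bits).
Byte 2: 0xAD = 10101101 (10xxxxxx ✓), payload 101101.
Byte 3: 0xAF = 10101111 (10xxxxxx ✓), payload 101111.
Byte 4: 0x81 = 10000001 (10xxxxxx ✓), payload 000001.
Concatenate: 001101101101111000001 = 0x6DBC1 (21 bits → U+6DBC1).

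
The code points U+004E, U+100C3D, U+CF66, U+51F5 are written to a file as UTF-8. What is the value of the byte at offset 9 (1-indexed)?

1-indexed offset 9 is 0-indexed offset 8.
U+004E → 1-byte form 4E at offsets 0–0.
U+100C3D → 4-byte form F4 80 B0 BD at offsets 1–4.
U+CF66 → 3-byte form EC BD A6 at offsets 5–7.
U+51F5 → 3-byte form E5 87 B5 at offsets 8–10.
Offset 8 falls in char 4's range; it's byte 1 of E5 87 B5 = 0xE5.

0xE5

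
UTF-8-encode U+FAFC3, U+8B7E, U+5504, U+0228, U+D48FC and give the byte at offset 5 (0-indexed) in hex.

U+FAFC3 → 4-byte form F3 BA BF 83 at offsets 0–3.
U+8B7E → 3-byte form E8 AD BE at offsets 4–6.
Offset 5 falls in char 2's range; it's byte 2 of E8 AD BE = 0xAD.

0xAD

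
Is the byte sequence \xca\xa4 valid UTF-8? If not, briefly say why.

valid

Leading byte 0xCA = 11001010 → 2-byte form.
Continuation bytes 0xA4=10100100 all match 10xxxxxx.
Decoded value 0x2A4 is ≥ 0x80 (shortest form) and not a surrogate.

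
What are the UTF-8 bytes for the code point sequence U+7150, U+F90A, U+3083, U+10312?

U+7150: 3-byte form → E7 85 90.
U+F90A: 3-byte form → EF A4 8A.
U+3083: 3-byte form → E3 82 83.
U+10312: 4-byte form → F0 90 8C 92.
Concatenated (13 bytes): E7 85 90 EF A4 8A E3 82 83 F0 90 8C 92.

E7 85 90 EF A4 8A E3 82 83 F0 90 8C 92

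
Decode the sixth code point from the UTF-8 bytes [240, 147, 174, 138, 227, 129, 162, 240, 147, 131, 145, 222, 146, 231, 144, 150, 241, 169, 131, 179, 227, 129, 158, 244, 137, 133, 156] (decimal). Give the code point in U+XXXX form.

U+690F3

Offset 0: leading byte 0xF0 = 11110000 → 4-byte char #1 = F0 93 AE 8A.
Offset 4: leading byte 0xE3 = 11100011 → 3-byte char #2 = E3 81 A2.
Offset 7: leading byte 0xF0 = 11110000 → 4-byte char #3 = F0 93 83 91.
Offset 11: leading byte 0xDE = 11011110 → 2-byte char #4 = DE 92.
Offset 13: leading byte 0xE7 = 11100111 → 3-byte char #5 = E7 90 96.
Offset 16: leading byte 0xF1 = 11110001 → 4-byte char #6 = F1 A9 83 B3.
Leading byte 0xF1 = 11110001 matches 11110xxx → 4-byte sequence.
Byte 1: 0xF1 = 11110001, payload 001 (3 bits).
Byte 2: 0xA9 = 10101001 (10xxxxxx ✓), payload 101001.
Byte 3: 0x83 = 10000011 (10xxxxxx ✓), payload 000011.
Byte 4: 0xB3 = 10110011 (10xxxxxx ✓), payload 110011.
Concatenate: 001101001000011110011 = 0x690F3 (21 bits → U+690F3).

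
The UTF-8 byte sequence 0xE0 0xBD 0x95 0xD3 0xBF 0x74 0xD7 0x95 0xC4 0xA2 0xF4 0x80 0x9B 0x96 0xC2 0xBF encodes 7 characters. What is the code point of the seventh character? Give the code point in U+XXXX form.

Offset 0: leading byte 0xE0 = 11100000 → 3-byte char #1 = E0 BD 95.
Offset 3: leading byte 0xD3 = 11010011 → 2-byte char #2 = D3 BF.
Offset 5: leading byte 0x74 = 01110100 → 1-byte char #3 = 74.
Offset 6: leading byte 0xD7 = 11010111 → 2-byte char #4 = D7 95.
Offset 8: leading byte 0xC4 = 11000100 → 2-byte char #5 = C4 A2.
Offset 10: leading byte 0xF4 = 11110100 → 4-byte char #6 = F4 80 9B 96.
Offset 14: leading byte 0xC2 = 11000010 → 2-byte char #7 = C2 BF.
Leading byte 0xC2 = 11000010 matches 110xxxxx → 2-byte sequence.
Byte 1: 0xC2 = 11000010, payload 00010 (5 bits).
Byte 2: 0xBF = 10111111 (10xxxxxx ✓), payload 111111.
Concatenate: 00010111111 = 0xBF (11 bits → U+00BF).

U+00BF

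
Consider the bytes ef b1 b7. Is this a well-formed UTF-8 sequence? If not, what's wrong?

Leading byte 0xEF = 11101111 → 3-byte form.
Continuation bytes 0xB1=10110001, 0xB7=10110111 all match 10xxxxxx.
Decoded value 0xFC77 is ≥ 0x800 (shortest form) and not a surrogate.

valid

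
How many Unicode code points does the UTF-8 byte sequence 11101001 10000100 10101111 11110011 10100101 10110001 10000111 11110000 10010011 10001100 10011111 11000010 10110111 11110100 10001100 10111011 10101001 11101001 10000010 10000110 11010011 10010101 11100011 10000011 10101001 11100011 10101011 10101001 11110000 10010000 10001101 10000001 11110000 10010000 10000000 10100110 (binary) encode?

Byte at offset 0: 0xE9 = 11101001 → 3-byte char (#1). Advance 3.
Byte at offset 3: 0xF3 = 11110011 → 4-byte char (#2). Advance 4.
Byte at offset 7: 0xF0 = 11110000 → 4-byte char (#3). Advance 4.
Byte at offset 11: 0xC2 = 11000010 → 2-byte char (#4). Advance 2.
Byte at offset 13: 0xF4 = 11110100 → 4-byte char (#5). Advance 4.
Byte at offset 17: 0xE9 = 11101001 → 3-byte char (#6). Advance 3.
Byte at offset 20: 0xD3 = 11010011 → 2-byte char (#7). Advance 2.
Byte at offset 22: 0xE3 = 11100011 → 3-byte char (#8). Advance 3.
Byte at offset 25: 0xE3 = 11100011 → 3-byte char (#9). Advance 3.
Byte at offset 28: 0xF0 = 11110000 → 4-byte char (#10). Advance 4.
Byte at offset 32: 0xF0 = 11110000 → 4-byte char (#11). Advance 4.
Reached end at offset 36 after 11 code points.

11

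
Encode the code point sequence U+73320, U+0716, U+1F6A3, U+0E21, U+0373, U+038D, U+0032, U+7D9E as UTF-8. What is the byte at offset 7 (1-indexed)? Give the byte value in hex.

1-indexed offset 7 is 0-indexed offset 6.
U+73320 → 4-byte form F1 B3 8C A0 at offsets 0–3.
U+0716 → 2-byte form DC 96 at offsets 4–5.
U+1F6A3 → 4-byte form F0 9F 9A A3 at offsets 6–9.
Offset 6 falls in char 3's range; it's byte 1 of F0 9F 9A A3 = 0xF0.

0xF0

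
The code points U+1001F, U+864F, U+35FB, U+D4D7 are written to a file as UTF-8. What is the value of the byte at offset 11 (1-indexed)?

0xED

1-indexed offset 11 is 0-indexed offset 10.
U+1001F → 4-byte form F0 90 80 9F at offsets 0–3.
U+864F → 3-byte form E8 99 8F at offsets 4–6.
U+35FB → 3-byte form E3 97 BB at offsets 7–9.
U+D4D7 → 3-byte form ED 93 97 at offsets 10–12.
Offset 10 falls in char 4's range; it's byte 1 of ED 93 97 = 0xED.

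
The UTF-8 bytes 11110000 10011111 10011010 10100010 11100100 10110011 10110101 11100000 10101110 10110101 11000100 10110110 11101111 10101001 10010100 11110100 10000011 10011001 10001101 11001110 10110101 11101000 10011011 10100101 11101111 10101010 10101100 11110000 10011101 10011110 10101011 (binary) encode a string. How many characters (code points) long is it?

Byte at offset 0: 0xF0 = 11110000 → 4-byte char (#1). Advance 4.
Byte at offset 4: 0xE4 = 11100100 → 3-byte char (#2). Advance 3.
Byte at offset 7: 0xE0 = 11100000 → 3-byte char (#3). Advance 3.
Byte at offset 10: 0xC4 = 11000100 → 2-byte char (#4). Advance 2.
Byte at offset 12: 0xEF = 11101111 → 3-byte char (#5). Advance 3.
Byte at offset 15: 0xF4 = 11110100 → 4-byte char (#6). Advance 4.
Byte at offset 19: 0xCE = 11001110 → 2-byte char (#7). Advance 2.
Byte at offset 21: 0xE8 = 11101000 → 3-byte char (#8). Advance 3.
Byte at offset 24: 0xEF = 11101111 → 3-byte char (#9). Advance 3.
Byte at offset 27: 0xF0 = 11110000 → 4-byte char (#10). Advance 4.
Reached end at offset 31 after 10 code points.

10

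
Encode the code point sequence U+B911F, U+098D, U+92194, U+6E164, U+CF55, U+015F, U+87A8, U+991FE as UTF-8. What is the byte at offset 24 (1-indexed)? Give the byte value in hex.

1-indexed offset 24 is 0-indexed offset 23.
U+B911F → 4-byte form F2 B9 84 9F at offsets 0–3.
U+098D → 3-byte form E0 A6 8D at offsets 4–6.
U+92194 → 4-byte form F2 92 86 94 at offsets 7–10.
U+6E164 → 4-byte form F1 AE 85 A4 at offsets 11–14.
U+CF55 → 3-byte form EC BD 95 at offsets 15–17.
U+015F → 2-byte form C5 9F at offsets 18–19.
U+87A8 → 3-byte form E8 9E A8 at offsets 20–22.
U+991FE → 4-byte form F2 99 87 BE at offsets 23–26.
Offset 23 falls in char 8's range; it's byte 1 of F2 99 87 BE = 0xF2.

0xF2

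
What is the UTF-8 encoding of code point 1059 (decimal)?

U+0423 = 0x423 = 1059 decimal. In range U+0080–U+07FF → 2-byte form: 110xxxxx 10xxxxxx.
Binary (11 bits): 10000100011.
Split 5+6: 10000 | 100011.
Byte 1: 11010000 = 0xD0.
Byte 2: 10100011 = 0xA3.

D0 A3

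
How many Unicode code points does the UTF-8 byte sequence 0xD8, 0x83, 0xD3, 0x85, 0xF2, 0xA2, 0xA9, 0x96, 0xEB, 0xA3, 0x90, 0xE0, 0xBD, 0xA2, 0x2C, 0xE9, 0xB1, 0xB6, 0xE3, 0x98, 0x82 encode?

Byte at offset 0: 0xD8 = 11011000 → 2-byte char (#1). Advance 2.
Byte at offset 2: 0xD3 = 11010011 → 2-byte char (#2). Advance 2.
Byte at offset 4: 0xF2 = 11110010 → 4-byte char (#3). Advance 4.
Byte at offset 8: 0xEB = 11101011 → 3-byte char (#4). Advance 3.
Byte at offset 11: 0xE0 = 11100000 → 3-byte char (#5). Advance 3.
Byte at offset 14: 0x2C = 00101100 → 1-byte char (#6). Advance 1.
Byte at offset 15: 0xE9 = 11101001 → 3-byte char (#7). Advance 3.
Byte at offset 18: 0xE3 = 11100011 → 3-byte char (#8). Advance 3.
Reached end at offset 21 after 8 code points.

8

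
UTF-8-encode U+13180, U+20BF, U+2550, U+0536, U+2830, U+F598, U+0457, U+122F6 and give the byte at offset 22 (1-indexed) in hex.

0x92

1-indexed offset 22 is 0-indexed offset 21.
U+13180 → 4-byte form F0 93 86 80 at offsets 0–3.
U+20BF → 3-byte form E2 82 BF at offsets 4–6.
U+2550 → 3-byte form E2 95 90 at offsets 7–9.
U+0536 → 2-byte form D4 B6 at offsets 10–11.
U+2830 → 3-byte form E2 A0 B0 at offsets 12–14.
U+F598 → 3-byte form EF 96 98 at offsets 15–17.
U+0457 → 2-byte form D1 97 at offsets 18–19.
U+122F6 → 4-byte form F0 92 8B B6 at offsets 20–23.
Offset 21 falls in char 8's range; it's byte 2 of F0 92 8B B6 = 0x92.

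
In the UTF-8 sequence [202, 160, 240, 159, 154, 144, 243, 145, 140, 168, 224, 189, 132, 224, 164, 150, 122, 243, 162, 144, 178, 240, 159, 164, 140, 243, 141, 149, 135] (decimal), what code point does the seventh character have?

U+E2432

Offset 0: leading byte 0xCA = 11001010 → 2-byte char #1 = CA A0.
Offset 2: leading byte 0xF0 = 11110000 → 4-byte char #2 = F0 9F 9A 90.
Offset 6: leading byte 0xF3 = 11110011 → 4-byte char #3 = F3 91 8C A8.
Offset 10: leading byte 0xE0 = 11100000 → 3-byte char #4 = E0 BD 84.
Offset 13: leading byte 0xE0 = 11100000 → 3-byte char #5 = E0 A4 96.
Offset 16: leading byte 0x7A = 01111010 → 1-byte char #6 = 7A.
Offset 17: leading byte 0xF3 = 11110011 → 4-byte char #7 = F3 A2 90 B2.
Leading byte 0xF3 = 11110011 matches 11110xxx → 4-byte sequence.
Byte 1: 0xF3 = 11110011, payload 011 (3 bits).
Byte 2: 0xA2 = 10100010 (10xxxxxx ✓), payload 100010.
Byte 3: 0x90 = 10010000 (10xxxxxx ✓), payload 010000.
Byte 4: 0xB2 = 10110010 (10xxxxxx ✓), payload 110010.
Concatenate: 011100010010000110010 = 0xE2432 (21 bits → U+E2432).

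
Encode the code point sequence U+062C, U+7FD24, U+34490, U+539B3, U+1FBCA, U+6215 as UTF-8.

D8 AC F1 BF B4 A4 F0 B4 92 90 F1 93 A6 B3 F0 9F AF 8A E6 88 95

U+062C: 2-byte form → D8 AC.
U+7FD24: 4-byte form → F1 BF B4 A4.
U+34490: 4-byte form → F0 B4 92 90.
U+539B3: 4-byte form → F1 93 A6 B3.
U+1FBCA: 4-byte form → F0 9F AF 8A.
U+6215: 3-byte form → E6 88 95.
Concatenated (21 bytes): D8 AC F1 BF B4 A4 F0 B4 92 90 F1 93 A6 B3 F0 9F AF 8A E6 88 95.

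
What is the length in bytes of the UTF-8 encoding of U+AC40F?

4

U+AC40F = 0xAC40F. UTF-8 uses 1 byte below 0x80, 2 below 0x800, 3 below 0x10000, 4 up to 0x10FFFF. 0xAC40F is in U+10000–U+10FFFF → 4 bytes.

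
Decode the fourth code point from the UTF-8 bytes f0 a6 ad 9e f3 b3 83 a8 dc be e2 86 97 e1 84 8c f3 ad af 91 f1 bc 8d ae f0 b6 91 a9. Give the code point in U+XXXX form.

Offset 0: leading byte 0xF0 = 11110000 → 4-byte char #1 = F0 A6 AD 9E.
Offset 4: leading byte 0xF3 = 11110011 → 4-byte char #2 = F3 B3 83 A8.
Offset 8: leading byte 0xDC = 11011100 → 2-byte char #3 = DC BE.
Offset 10: leading byte 0xE2 = 11100010 → 3-byte char #4 = E2 86 97.
Leading byte 0xE2 = 11100010 matches 1110xxxx → 3-byte sequence.
Byte 1: 0xE2 = 11100010, payload 0010 (4 bits).
Byte 2: 0x86 = 10000110 (10xxxxxx ✓), payload 000110.
Byte 3: 0x97 = 10010111 (10xxxxxx ✓), payload 010111.
Concatenate: 0010000110010111 = 0x2197 (16 bits → U+2197).

U+2197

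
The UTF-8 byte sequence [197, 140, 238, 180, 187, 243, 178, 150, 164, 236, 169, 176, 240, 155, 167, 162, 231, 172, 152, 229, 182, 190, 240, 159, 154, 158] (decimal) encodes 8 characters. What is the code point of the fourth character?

Offset 0: leading byte 0xC5 = 11000101 → 2-byte char #1 = C5 8C.
Offset 2: leading byte 0xEE = 11101110 → 3-byte char #2 = EE B4 BB.
Offset 5: leading byte 0xF3 = 11110011 → 4-byte char #3 = F3 B2 96 A4.
Offset 9: leading byte 0xEC = 11101100 → 3-byte char #4 = EC A9 B0.
Leading byte 0xEC = 11101100 matches 1110xxxx → 3-byte sequence.
Byte 1: 0xEC = 11101100, payload 1100 (4 bits).
Byte 2: 0xA9 = 10101001 (10xxxxxx ✓), payload 101001.
Byte 3: 0xB0 = 10110000 (10xxxxxx ✓), payload 110000.
Concatenate: 1100101001110000 = 0xCA70 (16 bits → U+CA70).

U+CA70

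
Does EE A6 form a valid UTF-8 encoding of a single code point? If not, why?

Leading byte 0xEE = 11101110 → 3-byte form, but only 2 bytes are present.

invalid (sequence truncated)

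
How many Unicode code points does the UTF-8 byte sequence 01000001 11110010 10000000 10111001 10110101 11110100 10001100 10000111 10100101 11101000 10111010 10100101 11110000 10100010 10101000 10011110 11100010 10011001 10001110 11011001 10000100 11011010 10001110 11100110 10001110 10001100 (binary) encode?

9

Byte at offset 0: 0x41 = 01000001 → 1-byte char (#1). Advance 1.
Byte at offset 1: 0xF2 = 11110010 → 4-byte char (#2). Advance 4.
Byte at offset 5: 0xF4 = 11110100 → 4-byte char (#3). Advance 4.
Byte at offset 9: 0xE8 = 11101000 → 3-byte char (#4). Advance 3.
Byte at offset 12: 0xF0 = 11110000 → 4-byte char (#5). Advance 4.
Byte at offset 16: 0xE2 = 11100010 → 3-byte char (#6). Advance 3.
Byte at offset 19: 0xD9 = 11011001 → 2-byte char (#7). Advance 2.
Byte at offset 21: 0xDA = 11011010 → 2-byte char (#8). Advance 2.
Byte at offset 23: 0xE6 = 11100110 → 3-byte char (#9). Advance 3.
Reached end at offset 26 after 9 code points.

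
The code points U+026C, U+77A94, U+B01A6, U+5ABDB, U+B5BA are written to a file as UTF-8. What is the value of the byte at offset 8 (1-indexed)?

0xB0

1-indexed offset 8 is 0-indexed offset 7.
U+026C → 2-byte form C9 AC at offsets 0–1.
U+77A94 → 4-byte form F1 B7 AA 94 at offsets 2–5.
U+B01A6 → 4-byte form F2 B0 86 A6 at offsets 6–9.
Offset 7 falls in char 3's range; it's byte 2 of F2 B0 86 A6 = 0xB0.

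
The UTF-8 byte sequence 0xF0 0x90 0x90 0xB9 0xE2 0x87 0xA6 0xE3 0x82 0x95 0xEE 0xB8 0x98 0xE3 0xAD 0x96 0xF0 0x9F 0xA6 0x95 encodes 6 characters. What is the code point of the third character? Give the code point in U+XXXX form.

Offset 0: leading byte 0xF0 = 11110000 → 4-byte char #1 = F0 90 90 B9.
Offset 4: leading byte 0xE2 = 11100010 → 3-byte char #2 = E2 87 A6.
Offset 7: leading byte 0xE3 = 11100011 → 3-byte char #3 = E3 82 95.
Leading byte 0xE3 = 11100011 matches 1110xxxx → 3-byte sequence.
Byte 1: 0xE3 = 11100011, payload 0011 (4 bits).
Byte 2: 0x82 = 10000010 (10xxxxxx ✓), payload 000010.
Byte 3: 0x95 = 10010101 (10xxxxxx ✓), payload 010101.
Concatenate: 0011000010010101 = 0x3095 (16 bits → U+3095).

U+3095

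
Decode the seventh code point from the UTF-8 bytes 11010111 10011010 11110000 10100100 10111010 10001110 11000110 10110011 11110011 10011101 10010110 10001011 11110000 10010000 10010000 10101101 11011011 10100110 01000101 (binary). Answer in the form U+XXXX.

Offset 0: leading byte 0xD7 = 11010111 → 2-byte char #1 = D7 9A.
Offset 2: leading byte 0xF0 = 11110000 → 4-byte char #2 = F0 A4 BA 8E.
Offset 6: leading byte 0xC6 = 11000110 → 2-byte char #3 = C6 B3.
Offset 8: leading byte 0xF3 = 11110011 → 4-byte char #4 = F3 9D 96 8B.
Offset 12: leading byte 0xF0 = 11110000 → 4-byte char #5 = F0 90 90 AD.
Offset 16: leading byte 0xDB = 11011011 → 2-byte char #6 = DB A6.
Offset 18: leading byte 0x45 = 01000101 → 1-byte char #7 = 45.
Leading byte 0x45 = 01000101 matches 0xxxxxxx → 1-byte sequence.
Byte 1: 0x45 = 01000101, payload 1000101 (7 bits).
Concatenate: 1000101 = 0x45 (7 bits → U+0045).

U+0045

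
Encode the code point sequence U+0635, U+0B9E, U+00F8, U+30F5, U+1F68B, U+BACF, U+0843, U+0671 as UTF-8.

D8 B5 E0 AE 9E C3 B8 E3 83 B5 F0 9F 9A 8B EB AB 8F E0 A1 83 D9 B1

U+0635: 2-byte form → D8 B5.
U+0B9E: 3-byte form → E0 AE 9E.
U+00F8: 2-byte form → C3 B8.
U+30F5: 3-byte form → E3 83 B5.
U+1F68B: 4-byte form → F0 9F 9A 8B.
U+BACF: 3-byte form → EB AB 8F.
U+0843: 3-byte form → E0 A1 83.
U+0671: 2-byte form → D9 B1.
Concatenated (22 bytes): D8 B5 E0 AE 9E C3 B8 E3 83 B5 F0 9F 9A 8B EB AB 8F E0 A1 83 D9 B1.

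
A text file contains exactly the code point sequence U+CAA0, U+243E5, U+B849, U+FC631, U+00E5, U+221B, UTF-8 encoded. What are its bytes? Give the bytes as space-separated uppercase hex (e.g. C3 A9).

U+CAA0: 3-byte form → EC AA A0.
U+243E5: 4-byte form → F0 A4 8F A5.
U+B849: 3-byte form → EB A1 89.
U+FC631: 4-byte form → F3 BC 98 B1.
U+00E5: 2-byte form → C3 A5.
U+221B: 3-byte form → E2 88 9B.
Concatenated (19 bytes): EC AA A0 F0 A4 8F A5 EB A1 89 F3 BC 98 B1 C3 A5 E2 88 9B.

EC AA A0 F0 A4 8F A5 EB A1 89 F3 BC 98 B1 C3 A5 E2 88 9B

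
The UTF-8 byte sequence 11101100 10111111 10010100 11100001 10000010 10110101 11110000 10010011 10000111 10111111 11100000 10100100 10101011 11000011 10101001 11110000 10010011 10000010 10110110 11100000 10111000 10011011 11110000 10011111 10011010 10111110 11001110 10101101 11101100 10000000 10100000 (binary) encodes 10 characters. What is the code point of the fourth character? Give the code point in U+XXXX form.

Offset 0: leading byte 0xEC = 11101100 → 3-byte char #1 = EC BF 94.
Offset 3: leading byte 0xE1 = 11100001 → 3-byte char #2 = E1 82 B5.
Offset 6: leading byte 0xF0 = 11110000 → 4-byte char #3 = F0 93 87 BF.
Offset 10: leading byte 0xE0 = 11100000 → 3-byte char #4 = E0 A4 AB.
Leading byte 0xE0 = 11100000 matches 1110xxxx → 3-byte sequence.
Byte 1: 0xE0 = 11100000, payload 0000 (4 bits).
Byte 2: 0xA4 = 10100100 (10xxxxxx ✓), payload 100100.
Byte 3: 0xAB = 10101011 (10xxxxxx ✓), payload 101011.
Concatenate: 0000100100101011 = 0x92B (16 bits → U+092B).

U+092B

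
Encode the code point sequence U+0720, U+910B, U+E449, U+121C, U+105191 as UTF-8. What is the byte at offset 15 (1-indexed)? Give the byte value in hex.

1-indexed offset 15 is 0-indexed offset 14.
U+0720 → 2-byte form DC A0 at offsets 0–1.
U+910B → 3-byte form E9 84 8B at offsets 2–4.
U+E449 → 3-byte form EE 91 89 at offsets 5–7.
U+121C → 3-byte form E1 88 9C at offsets 8–10.
U+105191 → 4-byte form F4 85 86 91 at offsets 11–14.
Offset 14 falls in char 5's range; it's byte 4 of F4 85 86 91 = 0x91.

0x91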